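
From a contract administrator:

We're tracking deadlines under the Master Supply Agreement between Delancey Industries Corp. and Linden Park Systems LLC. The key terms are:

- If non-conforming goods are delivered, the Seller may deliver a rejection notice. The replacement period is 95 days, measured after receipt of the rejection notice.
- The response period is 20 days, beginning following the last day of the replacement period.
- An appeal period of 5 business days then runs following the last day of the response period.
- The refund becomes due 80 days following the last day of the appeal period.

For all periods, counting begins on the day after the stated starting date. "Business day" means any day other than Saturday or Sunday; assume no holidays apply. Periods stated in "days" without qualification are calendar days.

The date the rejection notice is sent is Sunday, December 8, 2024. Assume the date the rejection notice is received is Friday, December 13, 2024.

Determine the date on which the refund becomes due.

July 3, 2025

The last day of the replacement period: 95 calendar days after December 13, 2024 is March 18, 2025.
Adding 20 calendar days to March 18, 2025 gives April 7, 2025, which is the last day of the response period.
From Monday, April 7, 2025, 5 business days (Apr 8, Apr 9, Apr 10, Apr 11, Apr 14, skipping weekends) brings us to Monday, April 14, 2025, which is the last day of the appeal period.
Adding 80 calendar days to April 14, 2025 gives July 3, 2025, which is the date on which the refund becomes due.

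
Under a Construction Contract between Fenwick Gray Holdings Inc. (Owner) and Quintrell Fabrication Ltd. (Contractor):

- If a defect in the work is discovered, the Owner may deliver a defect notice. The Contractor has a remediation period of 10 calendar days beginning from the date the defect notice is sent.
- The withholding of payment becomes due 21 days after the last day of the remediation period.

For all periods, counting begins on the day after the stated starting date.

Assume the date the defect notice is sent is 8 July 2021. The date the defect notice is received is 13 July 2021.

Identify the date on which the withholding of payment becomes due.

The last day of the remediation period: 8 July 2021 + 10 days = 18 July 2021.
Adding 21 calendar days to 18 July 2021 gives 8 August 2021, which is the date on which the withholding of payment becomes due.

8 August 2021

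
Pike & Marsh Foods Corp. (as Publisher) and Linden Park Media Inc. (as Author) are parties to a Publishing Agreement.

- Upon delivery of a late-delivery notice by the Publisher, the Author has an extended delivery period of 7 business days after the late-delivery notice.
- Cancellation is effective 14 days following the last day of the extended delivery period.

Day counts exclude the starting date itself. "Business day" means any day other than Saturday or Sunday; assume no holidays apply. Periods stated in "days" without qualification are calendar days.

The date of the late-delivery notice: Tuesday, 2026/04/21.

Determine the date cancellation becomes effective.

2026/05/14

From Tuesday, 2026/04/21, 7 business days (Apr 22, Apr 23, Apr 24, Apr 27, Apr 28, Apr 29, Apr 30, skipping weekends) brings us to Thursday, 2026/04/30, which is the last day of the extended delivery period.
The date cancellation becomes effective: 14 calendar days after 2026/04/30 is 2026/05/14.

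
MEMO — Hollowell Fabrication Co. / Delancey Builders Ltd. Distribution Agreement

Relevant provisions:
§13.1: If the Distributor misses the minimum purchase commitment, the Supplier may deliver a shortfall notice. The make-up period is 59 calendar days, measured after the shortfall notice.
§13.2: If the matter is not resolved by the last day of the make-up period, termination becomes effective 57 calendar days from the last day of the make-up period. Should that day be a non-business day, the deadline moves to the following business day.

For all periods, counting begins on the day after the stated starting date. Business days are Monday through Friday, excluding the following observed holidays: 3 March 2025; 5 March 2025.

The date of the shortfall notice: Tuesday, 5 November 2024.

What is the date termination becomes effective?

Adding 59 calendar days to 5 November 2024 gives 3 January 2025, which is the last day of the make-up period.
The date termination becomes effective: 3 January 2025 + 57 days = 1 March 2025. That falls on a Saturday, so it rolls to the next business day, Tuesday, 4 March 2025.

4 March 2025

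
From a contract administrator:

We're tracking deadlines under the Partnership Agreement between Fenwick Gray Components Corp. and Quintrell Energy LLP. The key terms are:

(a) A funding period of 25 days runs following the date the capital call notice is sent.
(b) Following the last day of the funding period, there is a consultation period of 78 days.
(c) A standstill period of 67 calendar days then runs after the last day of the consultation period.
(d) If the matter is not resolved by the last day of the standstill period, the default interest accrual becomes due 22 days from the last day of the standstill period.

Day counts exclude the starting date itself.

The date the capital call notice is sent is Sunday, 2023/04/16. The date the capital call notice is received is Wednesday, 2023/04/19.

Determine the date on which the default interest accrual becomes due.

2023/10/25

The last day of the funding period: 25 calendar days after 2023/04/16 is 2023/05/11.
The last day of the consultation period: 78 calendar days after 2023/05/11 is 2023/07/28.
The last day of the standstill period: 2023/07/28 + 67 days = 2023/10/03.
The date on which the default interest accrual becomes due: 22 calendar days after 2023/10/03 is 2023/10/25.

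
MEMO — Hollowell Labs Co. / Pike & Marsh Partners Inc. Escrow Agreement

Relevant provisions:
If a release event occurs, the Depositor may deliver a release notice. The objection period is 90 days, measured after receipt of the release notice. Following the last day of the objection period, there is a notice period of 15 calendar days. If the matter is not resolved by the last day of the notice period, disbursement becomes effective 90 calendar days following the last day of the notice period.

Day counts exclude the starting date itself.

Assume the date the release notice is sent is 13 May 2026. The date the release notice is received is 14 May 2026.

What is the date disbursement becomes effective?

The last day of the objection period: 14 May 2026 + 90 days = 12 August 2026.
Adding 15 calendar days to 12 August 2026 gives 27 August 2026, which is the last day of the notice period.
The date disbursement becomes effective: 27 August 2026 + 90 days = 25 November 2026.

25 November 2026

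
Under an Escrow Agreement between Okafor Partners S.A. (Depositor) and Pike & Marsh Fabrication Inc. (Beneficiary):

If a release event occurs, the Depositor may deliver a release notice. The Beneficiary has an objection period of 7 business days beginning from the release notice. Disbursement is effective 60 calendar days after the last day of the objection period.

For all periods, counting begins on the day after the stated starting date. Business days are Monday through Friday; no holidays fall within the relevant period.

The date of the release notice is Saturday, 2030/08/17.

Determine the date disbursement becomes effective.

The last day of the objection period: 7 business days after Saturday, 2030/08/17, skipping weekends — Aug 19, Aug 20, Aug 21, Aug 22, Aug 23, Aug 26, Aug 27 — lands on Tuesday, 2030/08/27.
The date disbursement becomes effective: 2030/08/27 + 60 days = 2030/10/26.

2030/10/26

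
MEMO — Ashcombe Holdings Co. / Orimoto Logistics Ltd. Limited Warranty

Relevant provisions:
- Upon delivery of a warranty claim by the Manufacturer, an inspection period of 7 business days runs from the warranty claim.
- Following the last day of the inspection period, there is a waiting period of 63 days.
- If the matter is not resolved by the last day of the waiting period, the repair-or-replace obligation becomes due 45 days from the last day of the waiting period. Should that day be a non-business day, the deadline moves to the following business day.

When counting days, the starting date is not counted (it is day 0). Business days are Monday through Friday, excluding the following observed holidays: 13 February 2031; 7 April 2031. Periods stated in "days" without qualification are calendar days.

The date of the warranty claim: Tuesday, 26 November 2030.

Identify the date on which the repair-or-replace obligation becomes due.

24 March 2031

The last day of the inspection period: 7 business days after Tuesday, 26 November 2030, skipping weekends — Nov 27, Nov 28, Nov 29, Dec 2, Dec 3, Dec 4, Dec 5 — lands on Thursday, 5 December 2030.
The last day of the waiting period: 5 December 2030 + 63 days = 6 February 2031.
The date on which the repair-or-replace obligation becomes due: 6 February 2031 + 45 days = 23 March 2031. That falls on a Sunday, so it rolls to the next business day, Monday, 24 March 2031.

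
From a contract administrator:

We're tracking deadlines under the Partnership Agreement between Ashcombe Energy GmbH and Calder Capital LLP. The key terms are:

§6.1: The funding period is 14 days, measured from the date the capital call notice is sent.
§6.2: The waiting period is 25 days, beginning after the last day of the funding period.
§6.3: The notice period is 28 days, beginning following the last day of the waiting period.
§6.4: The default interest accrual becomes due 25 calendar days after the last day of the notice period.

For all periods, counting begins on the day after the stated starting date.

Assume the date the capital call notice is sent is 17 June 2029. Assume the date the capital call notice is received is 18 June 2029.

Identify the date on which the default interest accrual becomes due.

Adding 14 calendar days to 17 June 2029 gives 1 July 2029, which is the last day of the funding period.
The last day of the waiting period: 25 calendar days after 1 July 2029 is 26 July 2029.
The last day of the notice period: 26 July 2029 + 28 days = 23 August 2029.
Adding 25 calendar days to 23 August 2029 gives 17 September 2029, which is the date on which the default interest accrual becomes due.

17 September 2029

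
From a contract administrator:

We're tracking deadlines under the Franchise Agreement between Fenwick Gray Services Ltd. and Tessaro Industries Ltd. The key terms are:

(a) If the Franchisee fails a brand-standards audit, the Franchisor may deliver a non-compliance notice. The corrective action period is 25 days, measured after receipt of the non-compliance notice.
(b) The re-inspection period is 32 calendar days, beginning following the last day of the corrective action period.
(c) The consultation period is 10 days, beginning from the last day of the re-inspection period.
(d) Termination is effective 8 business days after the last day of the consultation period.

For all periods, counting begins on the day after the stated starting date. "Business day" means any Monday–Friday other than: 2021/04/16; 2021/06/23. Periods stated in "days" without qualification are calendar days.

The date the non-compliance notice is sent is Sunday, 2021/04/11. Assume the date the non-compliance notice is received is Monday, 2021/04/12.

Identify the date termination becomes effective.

2021/07/01

Adding 25 calendar days to 2021/04/12 gives 2021/05/07, which is the last day of the corrective action period.
The last day of the re-inspection period: 2021/05/07 + 32 days = 2021/06/08.
The last day of the consultation period: 2021/06/08 + 10 days = 2021/06/18.
The date termination becomes effective: counting 8 business days from Friday, 2021/06/18 (Jun 21, Jun 22, Jun 24, Jun 25, Jun 28, Jun 29, Jun 30, Jul 1, skipping weekends and the listed holiday on Jun 23) reaches Thursday, 2021/07/01.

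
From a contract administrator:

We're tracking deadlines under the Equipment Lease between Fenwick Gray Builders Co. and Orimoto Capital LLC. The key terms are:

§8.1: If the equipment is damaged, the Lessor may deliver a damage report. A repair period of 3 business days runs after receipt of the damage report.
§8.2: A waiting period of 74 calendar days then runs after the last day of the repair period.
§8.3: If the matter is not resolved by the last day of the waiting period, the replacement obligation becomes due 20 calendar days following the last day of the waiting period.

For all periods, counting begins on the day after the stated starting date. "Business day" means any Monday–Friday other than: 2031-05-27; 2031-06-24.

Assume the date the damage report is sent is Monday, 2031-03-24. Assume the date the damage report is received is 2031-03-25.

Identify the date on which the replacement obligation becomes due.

From Tuesday, 2031-03-25, 3 business days (Mar 26, Mar 27, Mar 28, skipping weekends) brings us to Friday, 2031-03-28, which is the last day of the repair period.
Adding 74 calendar days to 2031-03-28 gives 2031-06-10, which is the last day of the waiting period.
The date on which the replacement obligation becomes due: 2031-06-10 + 20 days = 2031-06-30.

2031-06-30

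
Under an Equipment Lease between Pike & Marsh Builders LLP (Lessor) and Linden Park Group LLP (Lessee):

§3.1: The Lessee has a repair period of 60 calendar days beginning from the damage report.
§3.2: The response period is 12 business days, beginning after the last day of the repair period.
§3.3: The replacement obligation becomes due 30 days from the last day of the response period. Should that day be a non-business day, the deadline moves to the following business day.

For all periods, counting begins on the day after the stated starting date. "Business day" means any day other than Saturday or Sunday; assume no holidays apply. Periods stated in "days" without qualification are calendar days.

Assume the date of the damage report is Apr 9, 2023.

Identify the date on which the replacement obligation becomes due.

Jul 26, 2023

The last day of the repair period: 60 calendar days after Apr 9, 2023 is Jun 8, 2023.
The last day of the response period: 12 business days after Thursday, Jun 8, 2023, skipping weekends — Jun 9, Jun 12, Jun 13, Jun 14, …, Jun 22, Jun 23, Jun 26 — lands on Monday, Jun 26, 2023.
The date on which the replacement obligation becomes due: 30 calendar days after Jun 26, 2023 is Jul 26, 2023. Jul 26, 2023 is a Wednesday, so no roll-forward applies.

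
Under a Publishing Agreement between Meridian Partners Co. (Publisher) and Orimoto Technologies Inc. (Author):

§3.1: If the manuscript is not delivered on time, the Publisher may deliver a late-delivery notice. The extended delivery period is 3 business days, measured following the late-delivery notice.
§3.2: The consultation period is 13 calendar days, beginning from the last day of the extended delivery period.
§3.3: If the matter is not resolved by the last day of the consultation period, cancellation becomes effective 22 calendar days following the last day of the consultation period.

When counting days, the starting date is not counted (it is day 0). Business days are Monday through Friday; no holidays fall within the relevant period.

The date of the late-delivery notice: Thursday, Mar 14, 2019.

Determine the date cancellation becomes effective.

The last day of the extended delivery period: counting 3 business days from Thursday, Mar 14, 2019 (Mar 15, Mar 18, Mar 19, skipping weekends) reaches Tuesday, Mar 19, 2019.
The last day of the consultation period: 13 calendar days after Mar 19, 2019 is Apr 1, 2019.
The date cancellation becomes effective: 22 calendar days after Apr 1, 2019 is Apr 23, 2019.

Apr 23, 2019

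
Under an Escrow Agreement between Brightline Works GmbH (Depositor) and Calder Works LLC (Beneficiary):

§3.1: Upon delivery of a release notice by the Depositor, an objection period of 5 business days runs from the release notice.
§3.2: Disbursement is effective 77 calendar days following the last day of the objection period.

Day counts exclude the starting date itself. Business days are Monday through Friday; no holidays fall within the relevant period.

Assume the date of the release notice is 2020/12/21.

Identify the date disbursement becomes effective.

The last day of the objection period: counting 5 business days from Monday, 2020/12/21 (Dec 22, Dec 23, Dec 24, Dec 25, Dec 28, skipping weekends) reaches Monday, 2020/12/28.
The date disbursement becomes effective: 2020/12/28 + 77 days = 2021/03/15.

2021/03/15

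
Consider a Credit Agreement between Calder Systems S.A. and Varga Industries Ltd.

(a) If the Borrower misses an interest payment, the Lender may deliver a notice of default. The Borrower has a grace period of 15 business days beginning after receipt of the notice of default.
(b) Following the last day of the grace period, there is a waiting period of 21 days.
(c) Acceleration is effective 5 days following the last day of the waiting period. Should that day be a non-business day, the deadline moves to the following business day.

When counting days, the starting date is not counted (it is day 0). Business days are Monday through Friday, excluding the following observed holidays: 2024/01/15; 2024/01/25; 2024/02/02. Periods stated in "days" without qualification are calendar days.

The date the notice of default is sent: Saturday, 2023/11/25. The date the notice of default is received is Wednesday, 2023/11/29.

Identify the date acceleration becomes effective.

The last day of the grace period: 15 business days after Wednesday, 2023/11/29, skipping weekends — Nov 30, Dec 1, Dec 4, Dec 5, …, Dec 18, Dec 19, Dec 20 — lands on Wednesday, 2023/12/20.
Adding 21 calendar days to 2023/12/20 gives 2024/01/10, which is the last day of the waiting period.
The date acceleration becomes effective: 5 calendar days after 2024/01/10 is 2024/01/15. That falls on Monday, a listed holiday, so it rolls to the next business day, Tuesday, 2024/01/16.

2024/01/16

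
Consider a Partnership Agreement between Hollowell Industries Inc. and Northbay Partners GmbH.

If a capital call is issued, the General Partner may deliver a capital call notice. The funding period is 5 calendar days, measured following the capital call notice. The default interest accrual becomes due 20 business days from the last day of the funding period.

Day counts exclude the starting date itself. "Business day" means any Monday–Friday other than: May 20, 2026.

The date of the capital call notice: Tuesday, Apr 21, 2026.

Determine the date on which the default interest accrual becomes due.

May 25, 2026

The last day of the funding period: 5 calendar days after Apr 21, 2026 is Apr 26, 2026.
From Sunday, Apr 26, 2026, 20 business days (Apr 27, Apr 28, Apr 29, Apr 30, …, May 21, May 22, May 25, skipping weekends and the listed holiday on May 20) brings us to Monday, May 25, 2026, which is the date on which the default interest accrual becomes due.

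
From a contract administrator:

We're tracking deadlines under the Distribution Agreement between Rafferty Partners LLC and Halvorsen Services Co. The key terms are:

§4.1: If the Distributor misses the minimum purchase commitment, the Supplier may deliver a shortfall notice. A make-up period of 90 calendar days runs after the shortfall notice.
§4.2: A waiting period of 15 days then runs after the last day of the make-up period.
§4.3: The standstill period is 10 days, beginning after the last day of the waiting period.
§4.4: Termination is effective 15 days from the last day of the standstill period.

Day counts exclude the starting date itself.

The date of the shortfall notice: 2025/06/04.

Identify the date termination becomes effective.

2025/10/12

The last day of the make-up period: 2025/06/04 + 90 days = 2025/09/02.
The last day of the waiting period: 2025/09/02 + 15 days = 2025/09/17.
The last day of the standstill period: 10 calendar days after 2025/09/17 is 2025/09/27.
The date termination becomes effective: 2025/09/27 + 15 days = 2025/10/12.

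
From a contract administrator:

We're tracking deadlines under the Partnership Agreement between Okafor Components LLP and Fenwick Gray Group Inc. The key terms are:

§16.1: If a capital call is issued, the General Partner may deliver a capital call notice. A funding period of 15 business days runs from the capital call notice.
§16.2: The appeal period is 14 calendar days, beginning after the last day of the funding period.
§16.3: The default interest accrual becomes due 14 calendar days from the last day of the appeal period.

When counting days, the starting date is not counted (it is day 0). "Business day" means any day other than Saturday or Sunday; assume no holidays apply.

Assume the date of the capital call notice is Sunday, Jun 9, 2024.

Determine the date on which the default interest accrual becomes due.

From Sunday, Jun 9, 2024, 15 business days (Jun 10, Jun 11, Jun 12, Jun 13, …, Jun 26, Jun 27, Jun 28, skipping weekends) brings us to Friday, Jun 28, 2024, which is the last day of the funding period.
The last day of the appeal period: Jun 28, 2024 + 14 days = Jul 12, 2024.
The date on which the default interest accrual becomes due: Jul 12, 2024 + 14 days = Jul 26, 2024.

Jul 26, 2024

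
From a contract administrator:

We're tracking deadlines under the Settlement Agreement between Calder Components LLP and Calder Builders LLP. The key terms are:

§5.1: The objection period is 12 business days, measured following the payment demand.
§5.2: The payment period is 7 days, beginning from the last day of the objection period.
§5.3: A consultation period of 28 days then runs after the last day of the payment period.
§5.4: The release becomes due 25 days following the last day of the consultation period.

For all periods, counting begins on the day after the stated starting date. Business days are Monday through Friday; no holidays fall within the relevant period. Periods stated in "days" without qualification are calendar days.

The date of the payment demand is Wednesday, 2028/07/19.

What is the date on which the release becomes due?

2028/10/03

The last day of the objection period: 12 business days after Wednesday, 2028/07/19, skipping weekends — Jul 20, Jul 21, Jul 24, Jul 25, …, Aug 2, Aug 3, Aug 4 — lands on Friday, 2028/08/04.
Adding 7 calendar days to 2028/08/04 gives 2028/08/11, which is the last day of the payment period.
The last day of the consultation period: 2028/08/11 + 28 days = 2028/09/08.
The date on which the release becomes due: 2028/09/08 + 25 days = 2028/10/03.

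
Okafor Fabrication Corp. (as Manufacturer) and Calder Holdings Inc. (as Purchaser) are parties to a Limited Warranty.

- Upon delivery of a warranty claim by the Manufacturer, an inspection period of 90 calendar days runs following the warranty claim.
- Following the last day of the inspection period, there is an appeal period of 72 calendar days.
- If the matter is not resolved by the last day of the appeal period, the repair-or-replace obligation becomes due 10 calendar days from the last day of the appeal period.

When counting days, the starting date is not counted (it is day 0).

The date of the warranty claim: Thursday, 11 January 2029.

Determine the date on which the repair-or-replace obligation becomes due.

The last day of the inspection period: 11 January 2029 + 90 days = 11 April 2029.
Adding 72 calendar days to 11 April 2029 gives 22 June 2029, which is the last day of the appeal period.
Adding 10 calendar days to 22 June 2029 gives 2 July 2029, which is the date on which the repair-or-replace obligation becomes due.

2 July 2029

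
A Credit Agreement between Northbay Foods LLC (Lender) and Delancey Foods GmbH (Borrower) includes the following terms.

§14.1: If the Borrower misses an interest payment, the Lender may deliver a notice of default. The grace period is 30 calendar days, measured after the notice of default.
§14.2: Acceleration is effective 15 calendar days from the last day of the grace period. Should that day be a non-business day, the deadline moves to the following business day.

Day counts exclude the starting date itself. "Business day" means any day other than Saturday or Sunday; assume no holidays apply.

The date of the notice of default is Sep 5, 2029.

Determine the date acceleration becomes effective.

Adding 30 calendar days to Sep 5, 2029 gives Oct 5, 2029, which is the last day of the grace period.
The date acceleration becomes effective: 15 calendar days after Oct 5, 2029 is Oct 20, 2029. That falls on a Saturday, so it rolls to the next business day, Monday, Oct 22, 2029.

Oct 22, 2029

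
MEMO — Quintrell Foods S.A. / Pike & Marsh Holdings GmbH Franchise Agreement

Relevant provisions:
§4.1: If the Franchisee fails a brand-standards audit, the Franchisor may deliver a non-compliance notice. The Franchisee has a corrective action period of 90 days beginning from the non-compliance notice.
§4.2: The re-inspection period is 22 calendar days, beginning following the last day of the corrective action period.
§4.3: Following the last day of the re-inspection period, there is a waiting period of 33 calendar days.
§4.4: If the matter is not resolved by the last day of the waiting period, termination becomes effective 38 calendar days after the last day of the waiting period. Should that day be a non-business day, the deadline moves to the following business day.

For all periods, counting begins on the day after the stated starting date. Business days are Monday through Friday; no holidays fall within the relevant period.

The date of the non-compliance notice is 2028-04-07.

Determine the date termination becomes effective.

2028-10-09

Adding 90 calendar days to 2028-04-07 gives 2028-07-06, which is the last day of the corrective action period.
The last day of the re-inspection period: 22 calendar days after 2028-07-06 is 2028-07-28.
The last day of the waiting period: 33 calendar days after 2028-07-28 is 2028-08-30.
The date termination becomes effective: 38 calendar days after 2028-08-30 is 2028-10-07. That falls on a Saturday, so it rolls to the next business day, Monday, 2028-10-09.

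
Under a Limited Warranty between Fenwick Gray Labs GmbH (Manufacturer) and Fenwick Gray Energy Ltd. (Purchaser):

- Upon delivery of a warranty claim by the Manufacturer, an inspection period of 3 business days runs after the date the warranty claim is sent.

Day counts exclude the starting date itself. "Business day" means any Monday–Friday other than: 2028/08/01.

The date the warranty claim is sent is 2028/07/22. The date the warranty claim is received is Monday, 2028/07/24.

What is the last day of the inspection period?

From Saturday, 2028/07/22, 3 business days (Jul 24, Jul 25, Jul 26, skipping weekends) brings us to Wednesday, 2028/07/26, which is the last day of the inspection period.

2028/07/26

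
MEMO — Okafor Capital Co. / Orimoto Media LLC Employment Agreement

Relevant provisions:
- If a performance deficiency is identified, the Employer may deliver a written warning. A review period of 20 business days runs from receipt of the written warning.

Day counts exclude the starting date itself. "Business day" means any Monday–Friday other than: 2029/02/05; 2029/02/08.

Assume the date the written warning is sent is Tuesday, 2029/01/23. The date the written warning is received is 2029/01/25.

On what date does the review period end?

2029/02/26

The last day of the review period: counting 20 business days from Thursday, 2029/01/25 (Jan 26, Jan 29, Jan 30, Jan 31, …, Feb 22, Feb 23, Feb 26, skipping weekends and the listed holidays on Feb 5, Feb 8) reaches Monday, 2029/02/26.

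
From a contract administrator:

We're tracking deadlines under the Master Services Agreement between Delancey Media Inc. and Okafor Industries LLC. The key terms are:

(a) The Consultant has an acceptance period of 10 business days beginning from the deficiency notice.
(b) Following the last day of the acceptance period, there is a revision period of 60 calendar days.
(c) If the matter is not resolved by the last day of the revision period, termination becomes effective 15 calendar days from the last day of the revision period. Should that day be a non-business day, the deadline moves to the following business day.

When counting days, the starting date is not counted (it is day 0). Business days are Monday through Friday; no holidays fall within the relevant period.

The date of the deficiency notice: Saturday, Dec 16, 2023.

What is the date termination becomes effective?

The last day of the acceptance period: counting 10 business days from Saturday, Dec 16, 2023 (Dec 18, Dec 19, Dec 20, Dec 21, Dec 22, Dec 25, Dec 26, Dec 27, Dec 28, Dec 29, skipping weekends) reaches Friday, Dec 29, 2023.
The last day of the revision period: 60 calendar days after Dec 29, 2023 is Feb 27, 2024.
Adding 15 calendar days to Feb 27, 2024 gives Mar 13, 2024, which is the date termination becomes effective. Mar 13, 2024 is a Wednesday, so no roll-forward applies.

Mar 13, 2024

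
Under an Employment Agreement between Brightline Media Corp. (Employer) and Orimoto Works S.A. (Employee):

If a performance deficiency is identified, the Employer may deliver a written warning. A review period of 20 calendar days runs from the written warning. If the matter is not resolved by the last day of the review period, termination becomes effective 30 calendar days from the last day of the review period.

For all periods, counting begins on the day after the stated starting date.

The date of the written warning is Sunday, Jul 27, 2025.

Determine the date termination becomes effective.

The last day of the review period: Jul 27, 2025 + 20 days = Aug 16, 2025.
Adding 30 calendar days to Aug 16, 2025 gives Sep 15, 2025, which is the date termination becomes effective.

Sep 15, 2025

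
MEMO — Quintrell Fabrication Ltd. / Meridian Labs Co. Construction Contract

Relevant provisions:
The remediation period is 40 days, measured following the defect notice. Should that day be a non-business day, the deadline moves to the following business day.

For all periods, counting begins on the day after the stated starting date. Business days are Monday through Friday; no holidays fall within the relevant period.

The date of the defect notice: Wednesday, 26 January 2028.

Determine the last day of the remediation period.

The last day of the remediation period: 26 January 2028 + 40 days = 6 March 2028. 6 March 2028 is a Monday, so no roll-forward applies.

6 March 2028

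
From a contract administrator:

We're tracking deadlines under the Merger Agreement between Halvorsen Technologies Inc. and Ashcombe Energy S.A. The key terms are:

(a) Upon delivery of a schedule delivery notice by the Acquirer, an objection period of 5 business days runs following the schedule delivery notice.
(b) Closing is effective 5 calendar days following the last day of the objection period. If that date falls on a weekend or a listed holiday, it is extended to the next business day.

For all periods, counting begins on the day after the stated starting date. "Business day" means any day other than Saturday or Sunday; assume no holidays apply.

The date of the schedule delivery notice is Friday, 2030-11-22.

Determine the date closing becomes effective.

2030-12-04

The last day of the objection period: 5 business days after Friday, 2030-11-22, skipping weekends — Nov 25, Nov 26, Nov 27, Nov 28, Nov 29 — lands on Friday, 2030-11-29.
The date closing becomes effective: 5 calendar days after 2030-11-29 is 2030-12-04. 2030-12-04 is a Wednesday, so no roll-forward applies.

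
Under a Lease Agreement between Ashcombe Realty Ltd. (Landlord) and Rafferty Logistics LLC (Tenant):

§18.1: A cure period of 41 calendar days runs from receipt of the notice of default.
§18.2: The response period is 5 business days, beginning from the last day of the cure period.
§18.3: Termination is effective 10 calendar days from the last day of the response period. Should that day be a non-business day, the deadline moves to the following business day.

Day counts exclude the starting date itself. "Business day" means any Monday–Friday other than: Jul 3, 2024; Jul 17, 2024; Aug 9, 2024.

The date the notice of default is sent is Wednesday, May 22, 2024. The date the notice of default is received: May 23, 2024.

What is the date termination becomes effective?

Jul 22, 2024

The last day of the cure period: May 23, 2024 + 41 days = Jul 3, 2024.
From Wednesday, Jul 3, 2024, 5 business days (Jul 4, Jul 5, Jul 8, Jul 9, Jul 10, skipping weekends) brings us to Wednesday, Jul 10, 2024, which is the last day of the response period.
The date termination becomes effective: 10 calendar days after Jul 10, 2024 is Jul 20, 2024. That falls on a Saturday, so it rolls to the next business day, Monday, Jul 22, 2024.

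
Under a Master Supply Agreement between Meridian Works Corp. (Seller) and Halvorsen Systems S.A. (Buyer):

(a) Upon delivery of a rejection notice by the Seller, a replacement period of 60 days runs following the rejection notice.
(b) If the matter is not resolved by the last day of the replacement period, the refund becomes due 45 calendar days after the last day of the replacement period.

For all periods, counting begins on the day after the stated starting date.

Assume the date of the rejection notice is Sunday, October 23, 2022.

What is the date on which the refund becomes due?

Adding 60 calendar days to October 23, 2022 gives December 22, 2022, which is the last day of the replacement period.
The date on which the refund becomes due: December 22, 2022 + 45 days = February 5, 2023.

February 5, 2023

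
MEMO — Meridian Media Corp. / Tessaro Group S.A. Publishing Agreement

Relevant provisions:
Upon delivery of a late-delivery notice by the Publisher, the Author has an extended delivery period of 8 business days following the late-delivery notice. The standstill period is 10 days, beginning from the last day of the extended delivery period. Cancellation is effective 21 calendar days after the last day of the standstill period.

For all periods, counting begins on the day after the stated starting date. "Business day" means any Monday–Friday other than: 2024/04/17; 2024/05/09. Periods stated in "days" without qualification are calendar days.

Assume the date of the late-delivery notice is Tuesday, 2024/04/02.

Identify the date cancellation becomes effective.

2024/05/13

The last day of the extended delivery period: counting 8 business days from Tuesday, 2024/04/02 (Apr 3, Apr 4, Apr 5, Apr 8, Apr 9, Apr 10, Apr 11, Apr 12, skipping weekends) reaches Friday, 2024/04/12.
The last day of the standstill period: 10 calendar days after 2024/04/12 is 2024/04/22.
The date cancellation becomes effective: 21 calendar days after 2024/04/22 is 2024/05/13.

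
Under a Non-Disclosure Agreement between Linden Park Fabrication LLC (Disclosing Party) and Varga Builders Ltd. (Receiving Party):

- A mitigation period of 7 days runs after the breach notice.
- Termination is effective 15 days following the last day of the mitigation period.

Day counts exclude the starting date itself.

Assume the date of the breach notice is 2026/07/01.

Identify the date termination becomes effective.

2026/07/23

Adding 7 calendar days to 2026/07/01 gives 2026/07/08, which is the last day of the mitigation period.
Adding 15 calendar days to 2026/07/08 gives 2026/07/23, which is the date termination becomes effective.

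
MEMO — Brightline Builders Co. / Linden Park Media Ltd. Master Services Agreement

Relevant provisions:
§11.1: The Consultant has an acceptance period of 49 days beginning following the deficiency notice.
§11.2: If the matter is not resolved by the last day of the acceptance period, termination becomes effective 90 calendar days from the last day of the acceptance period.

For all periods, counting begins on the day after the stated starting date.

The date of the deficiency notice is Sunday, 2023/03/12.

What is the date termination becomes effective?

The last day of the acceptance period: 49 calendar days after 2023/03/12 is 2023/04/30.
The date termination becomes effective: 2023/04/30 + 90 days = 2023/07/29.

2023/07/29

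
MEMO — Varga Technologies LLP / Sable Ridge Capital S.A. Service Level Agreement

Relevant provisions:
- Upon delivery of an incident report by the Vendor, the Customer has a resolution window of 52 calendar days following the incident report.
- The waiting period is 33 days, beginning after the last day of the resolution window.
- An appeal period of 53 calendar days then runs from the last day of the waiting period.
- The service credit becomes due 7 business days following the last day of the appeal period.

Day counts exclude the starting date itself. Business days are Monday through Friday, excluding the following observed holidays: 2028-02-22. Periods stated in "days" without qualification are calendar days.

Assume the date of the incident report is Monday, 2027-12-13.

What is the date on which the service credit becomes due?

2028-05-09

The last day of the resolution window: 52 calendar days after 2027-12-13 is 2028-02-03.
Adding 33 calendar days to 2028-02-03 gives 2028-03-07, which is the last day of the waiting period.
The last day of the appeal period: 53 calendar days after 2028-03-07 is 2028-04-29.
The date on which the service credit becomes due: 7 business days after Saturday, 2028-04-29, skipping weekends — May 1, May 2, May 3, May 4, May 5, May 8, May 9 — lands on Tuesday, 2028-05-09.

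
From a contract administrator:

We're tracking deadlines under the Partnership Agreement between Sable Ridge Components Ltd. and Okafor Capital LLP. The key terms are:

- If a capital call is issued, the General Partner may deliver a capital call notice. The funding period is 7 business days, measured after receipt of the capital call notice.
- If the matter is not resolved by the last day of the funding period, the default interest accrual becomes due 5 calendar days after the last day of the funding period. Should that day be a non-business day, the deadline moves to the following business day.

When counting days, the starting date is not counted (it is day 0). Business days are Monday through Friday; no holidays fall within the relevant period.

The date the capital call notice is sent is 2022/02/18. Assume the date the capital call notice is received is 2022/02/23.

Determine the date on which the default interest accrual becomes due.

The last day of the funding period: counting 7 business days from Wednesday, 2022/02/23 (Feb 24, Feb 25, Feb 28, Mar 1, Mar 2, Mar 3, Mar 4, skipping weekends) reaches Friday, 2022/03/04.
The date on which the default interest accrual becomes due: 2022/03/04 + 5 days = 2022/03/09. 2022/03/09 is a Wednesday, so no roll-forward applies.

2022/03/09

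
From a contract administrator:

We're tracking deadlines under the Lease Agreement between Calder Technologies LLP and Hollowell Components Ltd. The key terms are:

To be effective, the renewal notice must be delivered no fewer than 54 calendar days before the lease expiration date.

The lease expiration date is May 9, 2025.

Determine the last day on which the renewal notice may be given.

Counting back 54 calendar days from May 9, 2025 gives March 16, 2025.

March 16, 2025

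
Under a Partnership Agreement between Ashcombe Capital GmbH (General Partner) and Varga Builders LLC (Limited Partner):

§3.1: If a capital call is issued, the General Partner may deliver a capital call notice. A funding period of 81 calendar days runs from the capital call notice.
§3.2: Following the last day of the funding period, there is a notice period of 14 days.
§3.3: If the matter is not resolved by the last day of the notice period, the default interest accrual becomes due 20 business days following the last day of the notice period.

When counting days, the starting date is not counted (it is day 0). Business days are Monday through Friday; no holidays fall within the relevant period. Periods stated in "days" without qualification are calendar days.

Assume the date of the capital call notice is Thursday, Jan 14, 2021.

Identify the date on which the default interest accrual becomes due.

May 17, 2021

The last day of the funding period: 81 calendar days after Jan 14, 2021 is Apr 5, 2021.
Adding 14 calendar days to Apr 5, 2021 gives Apr 19, 2021, which is the last day of the notice period.
From Monday, Apr 19, 2021, 20 business days (Apr 20, Apr 21, Apr 22, Apr 23, …, May 13, May 14, May 17, skipping weekends) brings us to Monday, May 17, 2021, which is the date on which the default interest accrual becomes due.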